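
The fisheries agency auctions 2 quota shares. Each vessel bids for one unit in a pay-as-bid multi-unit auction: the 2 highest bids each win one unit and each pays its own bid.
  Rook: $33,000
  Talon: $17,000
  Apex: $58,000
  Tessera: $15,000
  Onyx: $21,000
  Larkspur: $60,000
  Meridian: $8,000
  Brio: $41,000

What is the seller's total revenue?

Total revenue: $118,000

Ordering the bids: 60,000 (Larkspur), 58,000 (Apex), 41,000 (Brio), 33,000 (Rook), …
Top 2: Larkspur, Apex.
Total revenue = 60,000 + 58,000 = $118,000.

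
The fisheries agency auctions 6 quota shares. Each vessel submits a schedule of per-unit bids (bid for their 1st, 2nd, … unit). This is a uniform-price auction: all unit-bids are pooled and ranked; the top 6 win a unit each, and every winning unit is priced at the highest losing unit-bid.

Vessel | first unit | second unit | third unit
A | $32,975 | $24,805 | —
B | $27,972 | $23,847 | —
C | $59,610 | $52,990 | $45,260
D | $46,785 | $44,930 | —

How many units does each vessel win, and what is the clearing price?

A 1, C 3, D 2; clearing price $27,972

All unit-bids, highest first — top 6: 59,610 (C-1), 52,990 (C-2), 46,785 (D-1), 45,260 (C-3), 44,930 (D-2), 32,975 (A-1)
Highest rejected unit-bid = $27,972.
Allocation: A 1, C 3, D 2.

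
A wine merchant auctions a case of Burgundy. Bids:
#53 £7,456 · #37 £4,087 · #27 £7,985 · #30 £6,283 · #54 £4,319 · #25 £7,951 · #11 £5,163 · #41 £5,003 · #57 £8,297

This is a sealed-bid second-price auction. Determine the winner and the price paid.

#57 pays £7,985

Sorting bids: 8,297 (#57) > 7,985 (#27) > 7,951 (#25) > 7,456 (#53) > 6,283 (#30) > 5,163 (#11) > …
#57 wins with the highest bid; price is set by the runner-up at £7,985.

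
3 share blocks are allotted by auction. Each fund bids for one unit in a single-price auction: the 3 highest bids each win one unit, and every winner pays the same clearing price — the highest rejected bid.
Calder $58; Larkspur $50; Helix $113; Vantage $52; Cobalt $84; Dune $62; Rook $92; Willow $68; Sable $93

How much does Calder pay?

Ordering the bids: 113 (Helix), 93 (Sable), 92 (Rook), 84 (Cobalt), 68 (Willow), …
Top 3: Helix, Sable, Rook.
First losing bid is Cobalt's $84, which sets the uniform price.
Calder does not win → pays $0.

Calder pays $0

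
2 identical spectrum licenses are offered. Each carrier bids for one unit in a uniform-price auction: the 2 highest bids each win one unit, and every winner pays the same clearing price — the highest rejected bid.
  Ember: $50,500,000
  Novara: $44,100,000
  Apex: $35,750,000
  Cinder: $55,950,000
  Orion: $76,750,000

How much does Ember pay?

Ember pays $0

Ordering the bids: 76,750,000 (Orion), 55,950,000 (Cinder), 50,500,000 (Ember), 44,100,000 (Novara), …
Top 2: Orion, Cinder.
Clearing price = highest rejected bid = $50,500,000.
Ember does not win → pays $0.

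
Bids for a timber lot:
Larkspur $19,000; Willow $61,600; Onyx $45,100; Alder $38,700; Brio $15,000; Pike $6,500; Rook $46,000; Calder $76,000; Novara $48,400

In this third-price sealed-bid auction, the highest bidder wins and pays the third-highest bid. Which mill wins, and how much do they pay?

Bids in order: 76,000 (Calder) > 61,600 (Willow) > 48,400 (Novara) > 46,000 (Rook) > 45,100 (Onyx) > 38,700 (Alder) > …
Calder wins; payment is bid #3 in the ranking = $48,400.

Calder pays $48,400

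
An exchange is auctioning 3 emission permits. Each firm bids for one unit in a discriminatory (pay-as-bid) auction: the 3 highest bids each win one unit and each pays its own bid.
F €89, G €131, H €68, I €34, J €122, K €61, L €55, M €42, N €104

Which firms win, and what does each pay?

Bids ranked high→low: 131 (G), 122 (J), 104 (N), 89 (F), 68 (H), …
The 3 highest are G, J, N.
Each winner pays its own bid: G €131, J €122, N €104.

G €131, J €122, N €104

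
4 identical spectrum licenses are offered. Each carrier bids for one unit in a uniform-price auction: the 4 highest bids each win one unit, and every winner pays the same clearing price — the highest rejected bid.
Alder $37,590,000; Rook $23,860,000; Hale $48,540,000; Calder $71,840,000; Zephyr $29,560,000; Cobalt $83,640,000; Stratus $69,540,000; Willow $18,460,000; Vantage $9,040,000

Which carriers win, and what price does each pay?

Bids ranked high→low: 83,640,000 (Cobalt), 71,840,000 (Calder), 69,540,000 (Stratus), 48,540,000 (Hale), 37,590,000 (Alder), 29,560,000 (Zephyr), …
Top 4: Cobalt, Calder, Stratus, Hale.
First losing bid is Alder's $37,590,000, which sets the uniform price.

Cobalt, Calder, Stratus, Hale; each pays $37,590,000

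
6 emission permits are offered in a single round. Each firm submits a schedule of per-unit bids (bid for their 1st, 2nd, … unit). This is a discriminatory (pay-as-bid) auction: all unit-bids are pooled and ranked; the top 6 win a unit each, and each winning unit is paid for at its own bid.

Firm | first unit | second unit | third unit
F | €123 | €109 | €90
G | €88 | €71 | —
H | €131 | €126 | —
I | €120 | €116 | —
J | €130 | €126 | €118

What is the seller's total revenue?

Total revenue: €756

All unit-bids, highest first — top 6: 131 (H-1), 130 (J-1), 126 (H-2), 126 (J-2), 123 (F-1), 120 (I-1)
Next rejected bid: €118 (not a price — pay-as-bid).
Each winning unit pays its own bid.
Revenue = 131 + 130 + 126 + 126 + 123 + 120 = €756.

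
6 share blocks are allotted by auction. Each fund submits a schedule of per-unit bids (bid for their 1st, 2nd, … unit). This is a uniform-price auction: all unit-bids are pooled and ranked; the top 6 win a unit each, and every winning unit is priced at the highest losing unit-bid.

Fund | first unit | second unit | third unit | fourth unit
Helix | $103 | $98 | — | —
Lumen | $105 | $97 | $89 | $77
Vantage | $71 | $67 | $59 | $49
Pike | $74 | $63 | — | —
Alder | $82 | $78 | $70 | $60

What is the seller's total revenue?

Total revenue: $468

Pooled unit-bids ranked (top 6): 105 (Lumen-1), 103 (Helix-1), 98 (Helix-2), 97 (Lumen-2), 89 (Lumen-3), 82 (Alder-1)
First bid not allocated: $78.
Allocation: Alder 1, Helix 2, Lumen 3. Every unit priced at $78.
Revenue = 6 × 78 = $468.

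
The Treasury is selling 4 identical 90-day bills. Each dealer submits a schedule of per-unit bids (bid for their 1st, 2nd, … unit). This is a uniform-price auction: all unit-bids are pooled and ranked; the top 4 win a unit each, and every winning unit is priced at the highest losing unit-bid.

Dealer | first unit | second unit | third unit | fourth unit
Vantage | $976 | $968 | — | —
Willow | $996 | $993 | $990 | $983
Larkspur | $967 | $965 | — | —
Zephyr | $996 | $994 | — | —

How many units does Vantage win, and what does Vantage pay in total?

Vantage: 0 units, pays $0

All unit-bids, highest first — top 4: 996 (Willow-1), 996 (Zephyr-1), 994 (Zephyr-2), 993 (Willow-2)
Highest rejected unit-bid = $990.
Vantage wins 0 unit(s) at $990 each.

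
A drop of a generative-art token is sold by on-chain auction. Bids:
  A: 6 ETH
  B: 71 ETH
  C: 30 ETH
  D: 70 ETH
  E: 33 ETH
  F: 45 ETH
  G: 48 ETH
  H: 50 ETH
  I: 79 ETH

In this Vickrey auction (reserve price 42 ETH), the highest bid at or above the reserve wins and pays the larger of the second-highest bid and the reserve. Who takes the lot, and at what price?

I pays 71 ETH

Rule: the highest bid at or above the reserve wins and pays the larger of the second-highest bid and the reserve.
Sorting bids: 79 (I) > 71 (B) > 70 (D) > 50 (H) > 48 (G) > 45 (F) > …
Highest eligible bid: I at 79 ETH.
Second-highest bid 71 ETH exceeds the reserve 42 ETH → payment 71 ETH.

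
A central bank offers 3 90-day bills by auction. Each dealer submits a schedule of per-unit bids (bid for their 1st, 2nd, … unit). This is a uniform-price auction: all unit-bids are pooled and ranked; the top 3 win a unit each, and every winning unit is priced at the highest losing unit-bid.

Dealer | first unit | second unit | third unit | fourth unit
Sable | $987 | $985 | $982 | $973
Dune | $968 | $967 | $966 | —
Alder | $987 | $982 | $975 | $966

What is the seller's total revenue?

Pooled unit-bids ranked (top 3): 987 (Sable-1), 987 (Alder-1), 985 (Sable-2)
The (k+1)-th unit-bid is $982.
Allocation: Alder 1, Sable 2. Every unit priced at $982.
Revenue = 3 × 982 = $2,946.

Total revenue: $2,946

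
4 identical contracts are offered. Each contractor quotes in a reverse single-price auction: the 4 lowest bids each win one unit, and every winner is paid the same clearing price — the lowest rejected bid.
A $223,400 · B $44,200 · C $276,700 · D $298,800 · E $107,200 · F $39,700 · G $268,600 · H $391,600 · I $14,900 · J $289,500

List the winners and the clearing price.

I, F, B, E; each is paid $223,400

Sorting: 14,900 (I), 39,700 (F), 44,200 (B), 107,200 (E), 223,400 (A), 268,600 (G), …
The 4 lowest are I, F, B, E.
First losing bid is A's $223,400, which sets the uniform price.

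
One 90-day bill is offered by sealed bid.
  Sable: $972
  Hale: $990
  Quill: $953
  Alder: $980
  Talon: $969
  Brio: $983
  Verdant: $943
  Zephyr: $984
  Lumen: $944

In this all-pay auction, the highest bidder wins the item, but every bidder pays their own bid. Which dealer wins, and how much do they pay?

Hale pays $990

Bids ranked: 990 (Hale) > 984 (Zephyr) > 983 (Brio) > 980 (Alder) > 972 (Sable) > 969 (Talon) > …
Hale is highest and takes the item; every bidder forfeits their bid.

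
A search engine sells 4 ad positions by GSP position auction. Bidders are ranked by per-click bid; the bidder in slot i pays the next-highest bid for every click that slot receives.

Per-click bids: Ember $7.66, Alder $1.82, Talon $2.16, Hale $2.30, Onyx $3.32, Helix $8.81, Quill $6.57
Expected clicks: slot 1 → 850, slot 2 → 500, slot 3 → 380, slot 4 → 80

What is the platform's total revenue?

Sorting advertisers: $8.81 (Helix) > $7.66 (Ember) > $6.57 (Quill) > $3.32 (Onyx) > $2.30 (Hale) > …
Slot 1: Helix pays $7.66 × 850 = $6511.00
Slot 2: Ember pays $6.57 × 500 = $3285.00
Slot 3: Quill pays $3.32 × 380 = $1261.60
Slot 4: Onyx pays $2.30 × 80 = $184.00
Total = $11241.60

Total revenue: $11241.60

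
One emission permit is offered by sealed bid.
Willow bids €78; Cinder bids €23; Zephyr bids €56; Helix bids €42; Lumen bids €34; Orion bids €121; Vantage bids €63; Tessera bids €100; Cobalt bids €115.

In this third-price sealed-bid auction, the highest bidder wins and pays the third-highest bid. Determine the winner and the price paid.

Orion pays €100

Bids in order: 121 (Orion) > 115 (Cobalt) > 100 (Tessera) > 78 (Willow) > 63 (Vantage) > 56 (Zephyr) > …
Orion is highest; pays the third-highest bid, €100.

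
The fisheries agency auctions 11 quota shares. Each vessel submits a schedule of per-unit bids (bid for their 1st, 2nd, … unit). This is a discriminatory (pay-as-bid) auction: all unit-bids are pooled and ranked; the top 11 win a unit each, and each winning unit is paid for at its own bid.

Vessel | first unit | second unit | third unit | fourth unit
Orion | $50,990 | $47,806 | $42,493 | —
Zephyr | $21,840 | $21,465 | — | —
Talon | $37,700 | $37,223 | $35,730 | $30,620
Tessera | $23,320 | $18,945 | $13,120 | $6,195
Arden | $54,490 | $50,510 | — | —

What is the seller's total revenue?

Pooled unit-bids ranked (top 11): 54,490 (Arden-1), 50,990 (Orion-1), 50,510 (Arden-2), 47,806 (Orion-2), 42,493 (Orion-3), 37,700 (Talon-1), 37,223 (Talon-2), 35,730 (Talon-3), 30,620 (Talon-4), 23,320 (Tessera-1), 21,840 (Zephyr-1)
Next rejected bid: $21,465 (not a price — pay-as-bid).
Each winning unit pays its own bid.
Revenue = 54,490 + 50,990 + 50,510 + 47,806 + 42,493 + 37,700 + 37,223 + 35,730 + 30,620 + 23,320 + 21,840 = $432,722.

Total revenue: $432,722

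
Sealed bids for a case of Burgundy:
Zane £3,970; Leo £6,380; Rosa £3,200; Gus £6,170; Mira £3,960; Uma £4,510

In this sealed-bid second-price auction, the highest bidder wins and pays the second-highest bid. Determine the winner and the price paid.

Leo pays £6,170

Sealed-bid second-price auction: the highest bidder wins and pays the second-highest bid.
Bids ranked: 6,380 (Leo) > 6,170 (Gus) > 4,510 (Uma) > 3,970 (Zane) > 3,960 (Mira) > 3,200 (Rosa)
Leo wins with the highest bid; price is set by the runner-up at £6,170.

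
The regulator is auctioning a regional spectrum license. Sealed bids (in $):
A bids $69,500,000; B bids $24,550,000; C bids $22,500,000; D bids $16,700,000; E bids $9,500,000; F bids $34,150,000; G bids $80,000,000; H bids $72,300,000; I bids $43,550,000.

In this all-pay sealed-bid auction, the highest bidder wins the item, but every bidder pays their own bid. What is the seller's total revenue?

Total revenue: $372,750,000

All-pay sealed-bid auction: the highest bidder wins the item, but every bidder pays their own bid.
Bids in order: 80,000,000 (G) > 72,300,000 (H) > 69,500,000 (A) > 43,550,000 (I) > 34,150,000 (F) > 24,550,000 (B) > …
G wins with the top bid; all bids are sunk regardless.
Every bidder forfeits their bid regardless of winning.
Revenue = 69,500,000 + 24,550,000 + 22,500,000 + 16,700,000 + 9,500,000 + 34,150,000 + 80,000,000 + 72,300,000 + 43,550,000 = $372,750,000.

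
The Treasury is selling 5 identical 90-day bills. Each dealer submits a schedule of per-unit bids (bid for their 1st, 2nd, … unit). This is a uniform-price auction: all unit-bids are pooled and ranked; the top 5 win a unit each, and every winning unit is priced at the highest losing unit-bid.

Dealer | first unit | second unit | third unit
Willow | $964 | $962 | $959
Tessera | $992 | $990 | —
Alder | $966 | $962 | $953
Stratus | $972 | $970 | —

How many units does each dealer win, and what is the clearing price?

Alder 1, Stratus 2, Tessera 2; clearing price $964

All unit-bids, highest first — top 5: 992 (Tessera-1), 990 (Tessera-2), 972 (Stratus-1), 970 (Stratus-2), 966 (Alder-1)
Highest rejected unit-bid = $964.
Allocation: Alder 1, Stratus 2, Tessera 2.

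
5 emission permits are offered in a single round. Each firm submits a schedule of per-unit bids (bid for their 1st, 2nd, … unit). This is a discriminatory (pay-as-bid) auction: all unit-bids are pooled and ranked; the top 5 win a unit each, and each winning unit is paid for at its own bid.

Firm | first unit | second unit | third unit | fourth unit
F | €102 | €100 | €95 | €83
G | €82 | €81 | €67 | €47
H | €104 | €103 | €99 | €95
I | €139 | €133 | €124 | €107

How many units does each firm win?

All unit-bids, highest first — top 5: 139 (I-1), 133 (I-2), 124 (I-3), 107 (I-4), 104 (H-1)
Next rejected bid: €103 (not a price — pay-as-bid).
Allocation: H 1, I 4.

H 1, I 4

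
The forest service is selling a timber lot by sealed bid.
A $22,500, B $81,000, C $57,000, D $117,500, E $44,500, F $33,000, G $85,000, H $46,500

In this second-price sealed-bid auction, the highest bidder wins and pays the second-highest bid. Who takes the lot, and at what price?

D pays $85,000

Bids in order: 117,500 (D) > 85,000 (G) > 81,000 (B) > 57,000 (C) > 46,500 (H) > 44,500 (E) > …
D wins with the highest bid; price is set by the runner-up at $85,000.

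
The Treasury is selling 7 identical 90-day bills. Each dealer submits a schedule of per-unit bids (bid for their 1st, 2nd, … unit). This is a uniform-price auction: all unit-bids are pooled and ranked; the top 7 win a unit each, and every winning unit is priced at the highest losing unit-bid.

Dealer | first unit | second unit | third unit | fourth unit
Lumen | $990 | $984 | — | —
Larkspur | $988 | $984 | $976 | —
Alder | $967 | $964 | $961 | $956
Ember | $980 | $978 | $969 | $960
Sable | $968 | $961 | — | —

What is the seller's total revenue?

Total revenue: $6,783

Merging the schedules and taking the best 7: 990 (Lumen-1), 988 (Larkspur-1), 984 (Lumen-2), 984 (Larkspur-2), 980 (Ember-1), 978 (Ember-2), 976 (Larkspur-3)
The (k+1)-th unit-bid is $969.
Allocation: Ember 2, Larkspur 3, Lumen 2. Every unit priced at $969.
Revenue = 7 × 969 = $6,783.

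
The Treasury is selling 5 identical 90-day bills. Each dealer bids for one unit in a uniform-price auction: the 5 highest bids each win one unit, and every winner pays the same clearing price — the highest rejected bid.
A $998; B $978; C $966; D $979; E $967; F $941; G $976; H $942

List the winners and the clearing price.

A, D, B, G, E; each pays $966

Ordering the bids: 998 (A), 979 (D), 978 (B), 976 (G), 967 (E), 966 (C), 942 (H), …
The 5 highest are A, D, B, G, E.
Highest unsuccessful bid: $966 → clearing price.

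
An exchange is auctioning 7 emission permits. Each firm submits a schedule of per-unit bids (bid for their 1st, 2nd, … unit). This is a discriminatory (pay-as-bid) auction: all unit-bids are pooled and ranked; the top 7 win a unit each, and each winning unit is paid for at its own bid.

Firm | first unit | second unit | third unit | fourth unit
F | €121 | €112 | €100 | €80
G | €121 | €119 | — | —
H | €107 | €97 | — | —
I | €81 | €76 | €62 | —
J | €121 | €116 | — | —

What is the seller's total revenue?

Total revenue: €817

Pooled unit-bids ranked (top 7): 121 (F-1), 121 (G-1), 121 (J-1), 119 (G-2), 116 (J-2), 112 (F-2), 107 (H-1)
Next rejected bid: €100 (not a price — pay-as-bid).
Each winning unit pays its own bid.
Revenue = 121 + 121 + 121 + 119 + 116 + 112 + 107 = €817.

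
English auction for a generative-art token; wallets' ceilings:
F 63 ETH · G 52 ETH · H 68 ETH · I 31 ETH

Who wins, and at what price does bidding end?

H wins at 63 ETH

Rule: the price rises until one bidder remains; the winner pays the price at which the last rival dropped out.
Limits ranked: 68 (H) > 63 (F) > 52 (G) > 31 (I)
Once the price passes 63 ETH, only H is left; the hammer falls at F's limit of 63 ETH.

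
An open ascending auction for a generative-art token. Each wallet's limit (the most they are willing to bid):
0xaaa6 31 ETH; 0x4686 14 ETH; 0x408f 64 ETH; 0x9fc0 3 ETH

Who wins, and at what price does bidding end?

Rule: the price rises until one bidder remains; the winner pays the price at which the last rival dropped out.
Limits ranked: 64 (0x408f) > 31 (0xaaa6) > 14 (0x4686) > 3 (0x9fc0)
Once the price passes 31 ETH, only 0x408f is left; the hammer falls at 0xaaa6's limit of 31 ETH.

0x408f wins at 31 ETH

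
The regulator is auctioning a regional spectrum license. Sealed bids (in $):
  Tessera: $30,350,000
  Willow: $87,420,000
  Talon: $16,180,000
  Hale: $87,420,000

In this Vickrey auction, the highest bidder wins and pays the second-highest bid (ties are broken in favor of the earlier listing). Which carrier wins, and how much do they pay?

Bids in order: 87,420,000 (Willow) > 87,420,000 (Hale) > 30,350,000 (Tessera) > 16,180,000 (Talon)
Tie at $87,420,000 → Willow wins by tie-break.
Willow is highest; pays the second-highest bid, $87,420,000.

Willow pays $87,420,000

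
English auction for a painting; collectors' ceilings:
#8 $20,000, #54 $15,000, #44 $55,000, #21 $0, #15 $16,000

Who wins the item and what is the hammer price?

Limits ranked: 55,000 (#44) > 20,000 (#8) > 16,000 (#15) > 15,000 (#54) > 0 (#21)
#8 is the last rival to drop out, at $20,000; #44 remains and wins at that price.

#44 wins at $20,000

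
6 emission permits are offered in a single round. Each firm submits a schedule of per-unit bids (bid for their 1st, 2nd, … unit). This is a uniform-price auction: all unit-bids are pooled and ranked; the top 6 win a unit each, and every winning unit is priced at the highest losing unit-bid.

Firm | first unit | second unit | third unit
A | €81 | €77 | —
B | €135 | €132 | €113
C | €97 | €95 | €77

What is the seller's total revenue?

Pooled unit-bids ranked (top 6): 135 (B-1), 132 (B-2), 113 (B-3), 97 (C-1), 95 (C-2), 81 (A-1)
First bid not allocated: €77.
Allocation: A 1, B 3, C 2. Every unit priced at €77.
Revenue = 6 × 77 = €462.

Total revenue: €462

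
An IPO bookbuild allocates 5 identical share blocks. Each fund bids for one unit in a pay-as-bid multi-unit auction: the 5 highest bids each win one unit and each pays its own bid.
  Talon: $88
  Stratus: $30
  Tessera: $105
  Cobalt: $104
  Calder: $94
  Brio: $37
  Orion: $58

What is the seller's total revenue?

Sorting: 105 (Tessera), 104 (Cobalt), 94 (Calder), 88 (Talon), 58 (Orion), 37 (Brio), 30 (Stratus)
Winners (5 units): Tessera, Cobalt, Calder, Talon, Orion.
Total revenue = 105 + 104 + 94 + 88 + 58 = $449.

Total revenue: $449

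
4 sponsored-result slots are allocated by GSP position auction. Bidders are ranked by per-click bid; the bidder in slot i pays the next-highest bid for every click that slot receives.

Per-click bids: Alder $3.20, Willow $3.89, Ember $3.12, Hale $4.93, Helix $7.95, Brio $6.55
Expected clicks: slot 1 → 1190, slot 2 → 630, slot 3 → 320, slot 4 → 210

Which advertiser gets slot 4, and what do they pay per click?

Ranked by bid: $7.95 (Helix) > $6.55 (Brio) > $4.93 (Hale) > $3.89 (Willow) > $3.20 (Alder) > …
Slot 4 goes to the fourth-ranked bidder, Willow, who pays the next bid down: $3.20/click.

Willow; $3.20 per click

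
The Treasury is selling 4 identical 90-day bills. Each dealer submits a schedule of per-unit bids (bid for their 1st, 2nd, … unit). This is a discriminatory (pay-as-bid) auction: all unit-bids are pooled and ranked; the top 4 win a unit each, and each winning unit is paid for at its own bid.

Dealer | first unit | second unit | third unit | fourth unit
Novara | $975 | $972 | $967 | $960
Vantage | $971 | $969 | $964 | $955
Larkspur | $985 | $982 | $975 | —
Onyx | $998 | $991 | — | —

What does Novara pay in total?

Pooled unit-bids ranked (top 4): 998 (Onyx-1), 991 (Onyx-2), 985 (Larkspur-1), 982 (Larkspur-2)
Next rejected bid: $975 (not a price — pay-as-bid).
Novara wins no units.

Novara pays $0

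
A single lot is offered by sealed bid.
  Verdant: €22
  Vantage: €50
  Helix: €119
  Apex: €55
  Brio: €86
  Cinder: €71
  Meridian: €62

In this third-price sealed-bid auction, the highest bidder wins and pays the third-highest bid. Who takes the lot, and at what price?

Helix pays €71

Rule: the highest bidder wins and pays the third-highest bid.
Bids ranked: 119 (Helix) > 86 (Brio) > 71 (Cinder) > 62 (Meridian) > 55 (Apex) > 50 (Vantage) > …
Helix wins; payment is bid #3 in the ranking = €71.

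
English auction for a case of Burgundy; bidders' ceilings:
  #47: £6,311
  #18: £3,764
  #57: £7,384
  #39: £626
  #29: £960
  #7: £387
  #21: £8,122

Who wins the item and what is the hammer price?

Limits in order: 8,122 (#21) > 7,384 (#57) > 6,311 (#47) > 3,764 (#18) > 960 (#29) > 626 (#39) > …
Once the price passes £7,384, only #21 is left; the hammer falls at #57's limit of £7,384.

#21 wins at £7,384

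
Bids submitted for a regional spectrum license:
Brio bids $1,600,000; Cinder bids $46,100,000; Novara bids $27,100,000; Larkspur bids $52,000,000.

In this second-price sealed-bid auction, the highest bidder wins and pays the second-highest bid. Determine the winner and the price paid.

Larkspur pays $46,100,000

Rule: the highest bidder wins and pays the second-highest bid.
Bids ranked: 52,000,000 (Larkspur) > 46,100,000 (Cinder) > 27,100,000 (Novara) > 1,600,000 (Brio)
Second-price: Larkspur pays Cinder's bid of $46,100,000.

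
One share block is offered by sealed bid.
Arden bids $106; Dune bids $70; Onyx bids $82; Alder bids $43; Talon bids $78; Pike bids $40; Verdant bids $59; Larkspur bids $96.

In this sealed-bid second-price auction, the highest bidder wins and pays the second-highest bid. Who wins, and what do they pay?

Arden pays $96

Bids in order: 106 (Arden) > 96 (Larkspur) > 82 (Onyx) > 78 (Talon) > 70 (Dune) > 59 (Verdant) > …
Arden is highest; pays the second-highest bid, $96.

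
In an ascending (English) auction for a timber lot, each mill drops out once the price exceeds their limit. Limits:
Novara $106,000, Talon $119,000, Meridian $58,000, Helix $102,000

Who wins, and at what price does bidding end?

Talon wins at $106,000

Rule: the price rises until one bidder remains; the winner pays the price at which the last rival dropped out.
Limits in order: 119,000 (Talon) > 106,000 (Novara) > 102,000 (Helix) > 58,000 (Meridian)
Novara is the last rival to drop out, at $106,000; Talon remains and wins at that price.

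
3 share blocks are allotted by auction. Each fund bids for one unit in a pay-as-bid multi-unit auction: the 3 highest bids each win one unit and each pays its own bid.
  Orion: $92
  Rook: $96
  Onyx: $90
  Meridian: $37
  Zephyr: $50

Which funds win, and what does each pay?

Sorting: 96 (Rook), 92 (Orion), 90 (Onyx), 50 (Zephyr), 37 (Meridian)
The 3 highest are Rook, Orion, Onyx.
Each winner pays its own bid: Rook $96, Orion $92, Onyx $90.

Rook $96, Orion $92, Onyx $90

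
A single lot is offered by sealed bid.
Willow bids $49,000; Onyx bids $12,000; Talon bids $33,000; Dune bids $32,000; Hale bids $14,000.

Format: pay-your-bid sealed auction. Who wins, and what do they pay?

Sorting bids: 49,000 (Willow) > 33,000 (Talon) > 32,000 (Dune) > 14,000 (Hale) > 12,000 (Onyx)
Willow has the highest bid and pays exactly that: $49,000.

Willow pays $49,000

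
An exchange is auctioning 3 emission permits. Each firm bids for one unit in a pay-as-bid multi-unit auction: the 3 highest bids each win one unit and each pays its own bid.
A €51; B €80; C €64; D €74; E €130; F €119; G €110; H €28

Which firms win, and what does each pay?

Sorting: 130 (E), 119 (F), 110 (G), 80 (B), 74 (D), …
Top 3: E, F, G.
Each winner pays its own bid: E €130, F €119, G €110.

E €130, F €119, G €110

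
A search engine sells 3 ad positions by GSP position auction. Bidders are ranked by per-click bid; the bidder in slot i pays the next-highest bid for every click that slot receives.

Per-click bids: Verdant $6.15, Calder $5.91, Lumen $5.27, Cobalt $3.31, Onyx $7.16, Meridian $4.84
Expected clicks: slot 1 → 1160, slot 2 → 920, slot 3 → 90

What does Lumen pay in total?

Lumen pays $0.00

Ranked by bid: $7.16 (Onyx) > $6.15 (Verdant) > $5.91 (Calder) > $5.27 (Lumen) > …
Lumen ranks below slot 3 → no slot, pays nothing.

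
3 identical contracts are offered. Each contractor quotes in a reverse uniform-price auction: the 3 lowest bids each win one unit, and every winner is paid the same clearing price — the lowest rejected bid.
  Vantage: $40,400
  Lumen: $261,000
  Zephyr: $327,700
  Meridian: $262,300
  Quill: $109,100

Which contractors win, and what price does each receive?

Bids ranked low→high: 40,400 (Vantage), 109,100 (Quill), 261,000 (Lumen), 262,300 (Meridian), 327,700 (Zephyr)
Winners (3 units): Vantage, Quill, Lumen.
Clearing price = lowest rejected bid = $262,300.

Vantage, Quill, Lumen; each is paid $262,300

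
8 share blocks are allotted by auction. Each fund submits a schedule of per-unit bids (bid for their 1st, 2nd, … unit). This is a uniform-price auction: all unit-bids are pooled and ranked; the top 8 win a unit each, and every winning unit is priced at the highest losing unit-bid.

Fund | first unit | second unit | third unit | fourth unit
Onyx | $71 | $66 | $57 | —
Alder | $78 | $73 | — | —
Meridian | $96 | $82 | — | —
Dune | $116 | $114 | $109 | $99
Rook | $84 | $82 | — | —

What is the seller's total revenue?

All unit-bids, highest first — top 8: 116 (Dune-1), 114 (Dune-2), 109 (Dune-3), 99 (Dune-4), 96 (Meridian-1), 84 (Rook-1), 82 (Meridian-2), 82 (Rook-2)
Highest rejected unit-bid = $78.
Allocation: Dune 4, Meridian 2, Rook 2. Every unit priced at $78.
Revenue = 8 × 78 = $624.

Total revenue: $624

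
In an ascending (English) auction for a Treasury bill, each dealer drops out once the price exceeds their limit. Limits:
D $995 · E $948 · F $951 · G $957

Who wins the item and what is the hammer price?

Limits in order: 995 (D) > 957 (G) > 951 (F) > 948 (E)
G is the last rival to drop out, at $957; D remains and wins at that price.

D wins at $957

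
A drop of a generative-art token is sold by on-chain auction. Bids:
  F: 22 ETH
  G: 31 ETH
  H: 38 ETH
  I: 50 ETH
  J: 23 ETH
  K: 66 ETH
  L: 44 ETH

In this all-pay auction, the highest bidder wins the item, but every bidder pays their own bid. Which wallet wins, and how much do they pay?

Bids in order: 66 (K) > 50 (I) > 44 (L) > 38 (H) > 31 (G) > 23 (J) > …
K wins with the top bid; all bids are sunk regardless.

K pays 66 ETH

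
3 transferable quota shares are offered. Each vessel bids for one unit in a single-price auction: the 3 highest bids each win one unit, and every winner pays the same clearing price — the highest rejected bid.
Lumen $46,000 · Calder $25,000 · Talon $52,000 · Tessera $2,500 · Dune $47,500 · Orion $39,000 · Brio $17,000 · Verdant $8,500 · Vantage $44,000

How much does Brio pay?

Brio pays $0

Bids ranked high→low: 52,000 (Talon), 47,500 (Dune), 46,000 (Lumen), 44,000 (Vantage), 39,000 (Orion), …
Winners (3 units): Talon, Dune, Lumen.
Highest unsuccessful bid: $44,000 → clearing price.
Brio does not win → pays $0.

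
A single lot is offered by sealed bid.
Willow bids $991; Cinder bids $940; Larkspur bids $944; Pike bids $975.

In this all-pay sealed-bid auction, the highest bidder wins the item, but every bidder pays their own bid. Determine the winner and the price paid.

Willow pays $991

Rule: the highest bidder wins the item, but every bidder pays their own bid.
Bids in order: 991 (Willow) > 975 (Pike) > 944 (Larkspur) > 940 (Cinder)
Willow is highest and takes the item; every bidder forfeits their bid.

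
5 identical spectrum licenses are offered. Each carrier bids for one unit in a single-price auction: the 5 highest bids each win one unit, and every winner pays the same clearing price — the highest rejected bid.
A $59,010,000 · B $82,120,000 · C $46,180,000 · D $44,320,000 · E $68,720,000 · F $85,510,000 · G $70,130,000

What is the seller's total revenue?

Ordering the bids: 85,510,000 (F), 82,120,000 (B), 70,130,000 (G), 68,720,000 (E), 59,010,000 (A), 46,180,000 (C), 44,320,000 (D)
Top 5: F, B, G, E, A.
Highest unsuccessful bid: $46,180,000 → clearing price.
Total revenue = 5 × $46,180,000 = $230,900,000.

Total revenue: $230,900,000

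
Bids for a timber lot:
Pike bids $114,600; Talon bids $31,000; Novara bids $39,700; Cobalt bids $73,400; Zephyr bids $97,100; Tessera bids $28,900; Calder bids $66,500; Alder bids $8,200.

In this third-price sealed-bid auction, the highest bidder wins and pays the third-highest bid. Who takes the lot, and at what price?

Bids in order: 114,600 (Pike) > 97,100 (Zephyr) > 73,400 (Cobalt) > 66,500 (Calder) > 39,700 (Novara) > 31,000 (Talon) > …
Pike wins; payment is bid #3 in the ranking = $73,400.

Pike pays $73,400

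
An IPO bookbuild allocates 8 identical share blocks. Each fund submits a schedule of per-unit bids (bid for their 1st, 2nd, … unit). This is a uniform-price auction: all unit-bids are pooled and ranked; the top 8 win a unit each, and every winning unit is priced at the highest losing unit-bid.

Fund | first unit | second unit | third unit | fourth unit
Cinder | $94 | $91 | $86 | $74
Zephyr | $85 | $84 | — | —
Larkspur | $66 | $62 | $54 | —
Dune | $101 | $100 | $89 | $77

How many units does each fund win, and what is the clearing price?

Cinder 3, Dune 3, Zephyr 2; clearing price $77

All unit-bids, highest first — top 8: 101 (Dune-1), 100 (Dune-2), 94 (Cinder-1), 91 (Cinder-2), 89 (Dune-3), 86 (Cinder-3), 85 (Zephyr-1), 84 (Zephyr-2)
Highest rejected unit-bid = $77.
Allocation: Cinder 3, Dune 3, Zephyr 2.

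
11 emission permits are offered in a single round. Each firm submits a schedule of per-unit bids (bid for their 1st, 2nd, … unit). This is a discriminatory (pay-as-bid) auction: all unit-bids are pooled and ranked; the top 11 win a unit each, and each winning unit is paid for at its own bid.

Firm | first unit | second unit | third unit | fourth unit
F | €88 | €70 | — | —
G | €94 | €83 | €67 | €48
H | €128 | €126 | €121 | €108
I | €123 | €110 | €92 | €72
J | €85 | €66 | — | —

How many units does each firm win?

F 1, G 2, H 4, I 3, J 1

Pooled unit-bids ranked (top 11): 128 (H-1), 126 (H-2), 123 (I-1), 121 (H-3), 110 (I-2), 108 (H-4), 94 (G-1), 92 (I-3), 88 (F-1), 85 (J-1), 83 (G-2)
Next rejected bid: €72 (not a price — pay-as-bid).
Allocation: F 1, G 2, H 4, I 3, J 1.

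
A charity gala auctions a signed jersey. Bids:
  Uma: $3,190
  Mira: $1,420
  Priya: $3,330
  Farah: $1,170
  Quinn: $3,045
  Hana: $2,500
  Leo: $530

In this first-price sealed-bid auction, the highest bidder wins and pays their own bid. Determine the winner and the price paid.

Priya pays $3,330

Rule: the highest bidder wins and pays their own bid.
Sorting bids: 3,330 (Priya) > 3,190 (Uma) > 3,045 (Quinn) > 2,500 (Hana) > 1,420 (Mira) > 1,170 (Farah) > …
Priya is highest → pays own bid, $3,330.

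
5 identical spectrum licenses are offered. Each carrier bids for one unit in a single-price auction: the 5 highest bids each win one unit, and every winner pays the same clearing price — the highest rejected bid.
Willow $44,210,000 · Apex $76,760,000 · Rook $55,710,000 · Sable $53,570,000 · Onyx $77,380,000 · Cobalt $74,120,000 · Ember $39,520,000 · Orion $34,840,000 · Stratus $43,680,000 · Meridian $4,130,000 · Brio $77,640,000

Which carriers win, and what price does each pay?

Bids ranked high→low: 77,640,000 (Brio), 77,380,000 (Onyx), 76,760,000 (Apex), 74,120,000 (Cobalt), 55,710,000 (Rook), 53,570,000 (Sable), 44,210,000 (Willow), …
The 5 highest are Brio, Onyx, Apex, Cobalt, Rook.
Clearing price = highest rejected bid = $53,570,000.

Brio, Onyx, Apex, Cobalt, Rook; each pays $53,570,000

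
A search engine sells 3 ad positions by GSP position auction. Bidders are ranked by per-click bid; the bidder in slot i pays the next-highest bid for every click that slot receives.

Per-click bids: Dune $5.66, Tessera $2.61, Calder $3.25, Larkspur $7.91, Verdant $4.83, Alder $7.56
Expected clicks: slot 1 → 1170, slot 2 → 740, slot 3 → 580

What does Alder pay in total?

Alder pays $4188.40

Per-click bids in order: $7.91 (Larkspur) > $7.56 (Alder) > $5.66 (Dune) > $4.83 (Verdant) > …
Alder holds slot 2 → pays next bid $5.66 × 740 clicks = $4188.40.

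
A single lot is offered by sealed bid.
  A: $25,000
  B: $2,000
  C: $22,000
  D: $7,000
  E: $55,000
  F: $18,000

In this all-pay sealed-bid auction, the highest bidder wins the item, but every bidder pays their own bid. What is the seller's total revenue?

Bids ranked: 55,000 (E) > 25,000 (A) > 22,000 (C) > 18,000 (F) > 7,000 (D) > 2,000 (B)
Every bidder forfeits their bid regardless of winning.
Revenue = 25,000 + 2,000 + 22,000 + 7,000 + 55,000 + 18,000 = $129,000.

Total revenue: $129,000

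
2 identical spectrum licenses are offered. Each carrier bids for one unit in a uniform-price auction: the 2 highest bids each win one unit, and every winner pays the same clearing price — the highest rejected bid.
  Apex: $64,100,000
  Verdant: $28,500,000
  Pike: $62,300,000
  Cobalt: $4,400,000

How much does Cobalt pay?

Sorting: 64,100,000 (Apex), 62,300,000 (Pike), 28,500,000 (Verdant), 4,400,000 (Cobalt)
Top 2: Apex, Pike.
Highest unsuccessful bid: $28,500,000 → clearing price.
Cobalt does not win → pays $0.

Cobalt pays $0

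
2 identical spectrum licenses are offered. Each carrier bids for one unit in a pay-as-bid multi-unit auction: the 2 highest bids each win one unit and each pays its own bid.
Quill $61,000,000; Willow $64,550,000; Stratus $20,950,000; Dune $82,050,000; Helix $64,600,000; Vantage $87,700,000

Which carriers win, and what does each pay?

Bids ranked high→low: 87,700,000 (Vantage), 82,050,000 (Dune), 64,600,000 (Helix), 64,550,000 (Willow), …
Top 2: Vantage, Dune.
Each winner pays its own bid: Vantage $87,700,000, Dune $82,050,000.

Vantage $87,700,000, Dune $82,050,000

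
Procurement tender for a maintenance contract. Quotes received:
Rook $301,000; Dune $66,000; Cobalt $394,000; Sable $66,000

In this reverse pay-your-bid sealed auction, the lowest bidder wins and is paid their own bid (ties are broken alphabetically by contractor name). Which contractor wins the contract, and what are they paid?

Dune is paid $66,000

Sorting bids: 66,000 (Dune) < 66,000 (Sable) < 301,000 (Rook) < 394,000 (Cobalt)
Dune and Sable tie at $66,000; tie-break gives it to Dune.
Dune is lowest → is paid own bid, $66,000.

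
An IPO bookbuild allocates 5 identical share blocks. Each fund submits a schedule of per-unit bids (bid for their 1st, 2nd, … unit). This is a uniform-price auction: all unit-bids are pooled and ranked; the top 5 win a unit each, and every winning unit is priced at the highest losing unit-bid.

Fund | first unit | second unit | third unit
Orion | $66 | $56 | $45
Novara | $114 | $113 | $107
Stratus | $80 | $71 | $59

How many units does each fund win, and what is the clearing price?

Novara 3, Stratus 2; clearing price $66

All unit-bids, highest first — top 5: 114 (Novara-1), 113 (Novara-2), 107 (Novara-3), 80 (Stratus-1), 71 (Stratus-2)
The (k+1)-th unit-bid is $66.
Allocation: Novara 3, Stratus 2.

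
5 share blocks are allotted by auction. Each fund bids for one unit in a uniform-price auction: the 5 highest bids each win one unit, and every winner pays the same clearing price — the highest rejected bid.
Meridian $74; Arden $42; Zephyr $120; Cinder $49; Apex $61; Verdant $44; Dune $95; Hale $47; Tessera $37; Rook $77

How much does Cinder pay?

Cinder pays $0

Bids ranked high→low: 120 (Zephyr), 95 (Dune), 77 (Rook), 74 (Meridian), 61 (Apex), 49 (Cinder), 47 (Hale), …
Winners (5 units): Zephyr, Dune, Rook, Meridian, Apex.
Clearing price = highest rejected bid = $49.
Cinder does not win → pays $0.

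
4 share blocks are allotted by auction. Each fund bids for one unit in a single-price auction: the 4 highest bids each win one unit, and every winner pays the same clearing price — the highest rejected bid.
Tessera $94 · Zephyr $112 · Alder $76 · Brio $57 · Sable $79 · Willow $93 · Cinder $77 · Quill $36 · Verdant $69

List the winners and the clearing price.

Zephyr, Tessera, Willow, Sable; each pays $77

Sorting: 112 (Zephyr), 94 (Tessera), 93 (Willow), 79 (Sable), 77 (Cinder), 76 (Alder), …
The 4 highest are Zephyr, Tessera, Willow, Sable.
First losing bid is Cinder's $77, which sets the uniform price.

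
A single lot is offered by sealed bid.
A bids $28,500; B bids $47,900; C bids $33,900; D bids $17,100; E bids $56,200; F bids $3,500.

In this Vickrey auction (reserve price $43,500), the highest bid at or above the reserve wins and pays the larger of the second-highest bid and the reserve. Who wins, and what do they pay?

E pays $47,900

Bids in order: 56,200 (E) > 47,900 (B) > 33,900 (C) > 28,500 (A) > 17,100 (D) > 3,500 (F)
Highest eligible bid: E at $56,200.
max(second-highest $47,900, reserve $43,500) = $47,900; the reserve does not bind.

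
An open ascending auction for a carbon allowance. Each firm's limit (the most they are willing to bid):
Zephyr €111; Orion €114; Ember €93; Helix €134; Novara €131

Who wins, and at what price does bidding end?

Helix wins at €131

Limits ranked: 134 (Helix) > 131 (Novara) > 114 (Orion) > 111 (Zephyr) > 93 (Ember)
Bidding ends when Novara exits at €131; Helix takes it.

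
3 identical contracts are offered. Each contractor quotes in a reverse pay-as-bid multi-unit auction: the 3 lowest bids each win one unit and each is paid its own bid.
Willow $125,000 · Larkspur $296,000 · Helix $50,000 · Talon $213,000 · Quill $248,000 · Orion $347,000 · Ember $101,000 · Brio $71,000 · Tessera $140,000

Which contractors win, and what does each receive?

Helix $50,000, Brio $71,000, Ember $101,000

Ordering the bids: 50,000 (Helix), 71,000 (Brio), 101,000 (Ember), 125,000 (Willow), 140,000 (Tessera), …
Winners (3 units): Helix, Brio, Ember.
Each winner is paid its own bid: Helix $50,000, Brio $71,000, Ember $101,000.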